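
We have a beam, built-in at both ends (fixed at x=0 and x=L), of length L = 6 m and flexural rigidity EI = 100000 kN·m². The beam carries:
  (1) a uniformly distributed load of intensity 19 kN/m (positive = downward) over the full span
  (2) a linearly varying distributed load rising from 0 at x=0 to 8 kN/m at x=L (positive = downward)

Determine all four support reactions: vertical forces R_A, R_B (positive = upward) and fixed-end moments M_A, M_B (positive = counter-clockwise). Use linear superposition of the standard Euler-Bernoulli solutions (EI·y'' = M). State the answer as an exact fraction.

Load 1 — uniform load w=19 kN/m over full span:
  R_A = wL/2 = 19·6/2 = 57 kN
  M_A = wL²/12 = 19·6²/12 = 57 kN·m
  R_B = wL/2 = 19·6/2 = 57 kN
  M_B = -wL²/12 = -19·6²/12 = -57 kN·m
Load 2 — triangular load w₀=8 kN/m (0→w₀ over full span):
  R_A = 3w₀L/20 = 3·8·6/20 = 36/5 kN
  M_A = w₀L²/30 = 8·6²/30 = 48/5 kN·m
  R_B = 7w₀L/20 = 7·8·6/20 = 84/5 kN
  M_B = -w₀L²/20 = -8·6²/20 = -72/5 kN·m
Superposition: R_A = 321/5 kN, M_A = 333/5 kN·m, R_B = 369/5 kN, M_B = -357/5 kN·m

R_A = 321/5 kN, M_A = 333/5 kN·m, R_B = 369/5 kN, M_B = -357/5 kN·m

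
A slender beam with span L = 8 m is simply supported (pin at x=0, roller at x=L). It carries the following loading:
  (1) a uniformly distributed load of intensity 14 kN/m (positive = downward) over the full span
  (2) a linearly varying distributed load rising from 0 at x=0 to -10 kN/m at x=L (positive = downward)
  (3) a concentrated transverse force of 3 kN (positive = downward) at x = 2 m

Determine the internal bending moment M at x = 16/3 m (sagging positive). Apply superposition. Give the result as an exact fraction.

M(16/3) = 5026/81 kN·m

Load 1 — uniform load w=14 kN/m over full span:
  M_1 = wx(L-x)/2 = 14·(16/3)·(8-(16/3))/2 = 896/9 kN·m
Load 2 — triangular load w₀=-10 kN/m (0→w₀ over full span):
  M_2 = w₀Lx/6 - w₀x³/(6L) = (-10)·8·(16/3)/6 - (-10)·(16/3)³/(6·8) = -3200/81 kN·m
Load 3 — point force P=3 kN at a=2 m (b=L-a=6):
  M_3 = Pa(L-x)/L  [x>a] = 3·2·(8-(16/3))/8 = 2 kN·m
Superposition: M = Σ M_i = 5026/81 kN·m ≈ 62.049383 kN·m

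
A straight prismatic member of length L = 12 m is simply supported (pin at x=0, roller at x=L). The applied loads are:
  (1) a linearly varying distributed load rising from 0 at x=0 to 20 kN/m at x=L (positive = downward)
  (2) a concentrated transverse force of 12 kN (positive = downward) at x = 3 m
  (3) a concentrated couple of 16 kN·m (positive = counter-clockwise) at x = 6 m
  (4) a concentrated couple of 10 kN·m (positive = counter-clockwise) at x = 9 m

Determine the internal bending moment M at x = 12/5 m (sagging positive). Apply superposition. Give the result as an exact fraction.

M(12/5) = 2974/25 kN·m

Load 1 — triangular load w₀=20 kN/m (0→w₀ over full span):
  M_1 = w₀Lx/6 - w₀x³/(6L) = 20·12·(12/5)/6 - 20·(12/5)³/(6·12) = 2304/25 kN·m
Load 2 — point force P=12 kN at a=3 m (b=L-a=9):
  M_2 = Pbx/L  [x≤a] = 12·9·(12/5)/12 = 108/5 kN·m
Load 3 — applied couple M₀=16 kN·m at a=6 m (b=L-a=6):
  M_3 = M₀x/L  [x≤a] = 16·(12/5)/12 = 16/5 kN·m
Load 4 — applied couple M₀=10 kN·m at a=9 m (b=L-a=3):
  M_4 = M₀x/L  [x≤a] = 10·(12/5)/12 = 2 kN·m
Superposition: M = Σ M_i = 2974/25 kN·m ≈ 118.960000 kN·m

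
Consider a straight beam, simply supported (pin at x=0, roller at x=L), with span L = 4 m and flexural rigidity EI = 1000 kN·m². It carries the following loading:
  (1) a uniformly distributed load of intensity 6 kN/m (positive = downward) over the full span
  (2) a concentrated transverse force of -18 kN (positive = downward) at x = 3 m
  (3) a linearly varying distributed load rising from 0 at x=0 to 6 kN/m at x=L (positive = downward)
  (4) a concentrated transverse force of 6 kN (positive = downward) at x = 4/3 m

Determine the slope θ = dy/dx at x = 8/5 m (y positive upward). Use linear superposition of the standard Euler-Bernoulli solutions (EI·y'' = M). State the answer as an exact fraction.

Load 1 — uniform load w=6 kN/m over full span:
  θ_1 = -w(L³-6Lx²+4x³)/(24EI) = -6·(4³-6·4·(8/5)²+4·(8/5)³)/(24·1000) = -74/15625 rad
Load 2 — point force P=-18 kN at a=3 m (b=L-a=1):
  θ_2 = -Pb(L²-b²-3x²)/(6LEI)  [x≤a] = -(-18)·1·(4²-1²-3·(8/5)²)/(6·4·1000) = 549/100000 rad
Load 3 — triangular load w₀=6 kN/m (0→w₀ over full span):
  θ_3 = -w₀(7L⁴-30L²x²+15x⁴)/(360LEI) = -6·(7·4⁴-30·4²·(8/5)²+15·(8/5)⁴)/(360·4·1000) = -646/234375 rad
Load 4 — point force P=6 kN at a=4/3 m (b=L-a=8/3):
  θ_4 = -Pa(2L²-6Lx+3x²+a²)/(6LEI)  [x>a] = -6·(4/3)·(2·4²-6·4·(8/5)+3·(8/5)²+(4/3)²)/(6·4·1000) = -86/84375 rad
Superposition: θ = Σ θ_i = -203953/67500000 rad ≈ -0.003022 rad

θ(8/5) = -203953/67500000 rad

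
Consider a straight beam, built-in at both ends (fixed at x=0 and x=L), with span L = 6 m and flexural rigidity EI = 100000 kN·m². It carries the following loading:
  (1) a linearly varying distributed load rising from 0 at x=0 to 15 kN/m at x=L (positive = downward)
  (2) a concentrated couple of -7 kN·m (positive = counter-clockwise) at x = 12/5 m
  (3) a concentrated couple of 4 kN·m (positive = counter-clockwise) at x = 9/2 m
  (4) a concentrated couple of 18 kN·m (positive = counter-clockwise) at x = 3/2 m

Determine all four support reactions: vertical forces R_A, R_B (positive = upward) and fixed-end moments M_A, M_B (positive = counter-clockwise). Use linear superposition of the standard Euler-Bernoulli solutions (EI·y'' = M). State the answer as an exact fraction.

R_A = 3189/200 kN, M_A = 3007/200 kN·m, R_B = 5811/200 kN, M_B = -4873/200 kN·m

Load 1 — triangular load w₀=15 kN/m (0→w₀ over full span):
  R_A = 3w₀L/20 = 3·15·6/20 = 27/2 kN
  M_A = w₀L²/30 = 15·6²/30 = 18 kN·m
  R_B = 7w₀L/20 = 7·15·6/20 = 63/2 kN
  M_B = -w₀L²/20 = -15·6²/20 = -27 kN·m
Load 2 — applied couple M₀=-7 kN·m at a=12/5 m (b=L-a=18/5):
  R_A = 6M₀ab/L³ = 6·(-7)·(12/5)·(18/5)/6³ = -42/25 kN
  M_A = M₀b(2a-b)/L² = (-7)·(18/5)·(2·(12/5)-(18/5))/6² = -21/25 kN·m
  R_B = -6M₀ab/L³ = -6·(-7)·(12/5)·(18/5)/6³ = 42/25 kN
  M_B = M₀a(2b-a)/L² = (-7)·(12/5)·(2·(18/5)-(12/5))/6² = -56/25 kN·m
Load 3 — applied couple M₀=4 kN·m at a=9/2 m (b=L-a=3/2):
  R_A = 6M₀ab/L³ = 6·4·(9/2)·(3/2)/6³ = 3/4 kN
  M_A = M₀b(2a-b)/L² = 4·(3/2)·(2·(9/2)-(3/2))/6² = 5/4 kN·m
  R_B = -6M₀ab/L³ = -6·4·(9/2)·(3/2)/6³ = -3/4 kN
  M_B = M₀a(2b-a)/L² = 4·(9/2)·(2·(3/2)-(9/2))/6² = -3/4 kN·m
Load 4 — applied couple M₀=18 kN·m at a=3/2 m (b=L-a=9/2):
  R_A = 6M₀ab/L³ = 6·18·(3/2)·(9/2)/6³ = 27/8 kN
  M_A = M₀b(2a-b)/L² = 18·(9/2)·(2·(3/2)-(9/2))/6² = -27/8 kN·m
  R_B = -6M₀ab/L³ = -6·18·(3/2)·(9/2)/6³ = -27/8 kN
  M_B = M₀a(2b-a)/L² = 18·(3/2)·(2·(9/2)-(3/2))/6² = 45/8 kN·m
Superposition: R_A = 3189/200 kN, M_A = 3007/200 kN·m, R_B = 5811/200 kN, M_B = -4873/200 kN·m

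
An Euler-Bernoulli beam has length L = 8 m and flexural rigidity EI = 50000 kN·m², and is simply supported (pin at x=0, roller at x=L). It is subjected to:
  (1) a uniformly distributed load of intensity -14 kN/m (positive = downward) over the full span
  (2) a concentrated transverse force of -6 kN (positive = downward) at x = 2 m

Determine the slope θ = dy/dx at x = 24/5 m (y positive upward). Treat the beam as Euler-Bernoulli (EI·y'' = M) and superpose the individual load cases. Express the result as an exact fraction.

Load 1 — uniform load w=-14 kN/m over full span:
  θ_1 = -w(L³-6Lx²+4x³)/(24EI) = -(-14)·(8³-6·8·(24/5)²+4·(24/5)³)/(24·50000) = -2072/1171875 rad
Load 2 — point force P=-6 kN at a=2 m (b=L-a=6):
  θ_2 = -Pa(2L²-6Lx+3x²+a²)/(6LEI)  [x>a] = -(-6)·2·(2·8²-6·8·(24/5)+3·(24/5)²+2²)/(6·8·50000) = -183/1250000 rad
Superposition: θ = Σ θ_i = -35897/18750000 rad ≈ -0.001915 rad

θ(24/5) = -35897/18750000 rad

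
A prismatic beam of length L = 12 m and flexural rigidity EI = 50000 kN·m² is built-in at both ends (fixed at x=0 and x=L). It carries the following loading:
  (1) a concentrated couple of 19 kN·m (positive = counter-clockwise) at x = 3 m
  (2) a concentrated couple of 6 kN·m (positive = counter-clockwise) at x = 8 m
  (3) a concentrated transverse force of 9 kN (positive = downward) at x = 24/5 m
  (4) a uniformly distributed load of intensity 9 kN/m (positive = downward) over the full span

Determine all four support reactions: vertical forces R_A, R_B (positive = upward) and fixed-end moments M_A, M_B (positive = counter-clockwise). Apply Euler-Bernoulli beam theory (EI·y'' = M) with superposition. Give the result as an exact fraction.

R_A = 747359/12000 kN, M_A = 243979/2000 kN·m, R_B = 656641/12000 kN, M_B = -224861/2000 kN·m

Load 1 — applied couple M₀=19 kN·m at a=3 m (b=L-a=9):
  R_A = 6M₀ab/L³ = 6·19·3·9/12³ = 57/32 kN
  M_A = M₀b(2a-b)/L² = 19·9·(2·3-9)/12² = -57/16 kN·m
  R_B = -6M₀ab/L³ = -6·19·3·9/12³ = -57/32 kN
  M_B = M₀a(2b-a)/L² = 19·3·(2·9-3)/12² = 95/16 kN·m
Load 2 — applied couple M₀=6 kN·m at a=8 m (b=L-a=4):
  R_A = 6M₀ab/L³ = 6·6·8·4/12³ = 2/3 kN
  M_A = M₀b(2a-b)/L² = 6·4·(2·8-4)/12² = 2 kN·m
  R_B = -6M₀ab/L³ = -6·6·8·4/12³ = -2/3 kN
  M_B = M₀a(2b-a)/L² = 6·8·(2·4-8)/12² = 0 kN·m
Load 3 — point force P=9 kN at a=24/5 m (b=L-a=36/5):
  R_A = Pb²(3a+b)/L³ = 9·(36/5)²·(3·(24/5)+(36/5))/12³ = 729/125 kN
  M_A = Pab²/L² = 9·(24/5)·(36/5)²/12² = 1944/125 kN·m
  R_B = Pa²(a+3b)/L³ = 9·(24/5)²·((24/5)+3·(36/5))/12³ = 396/125 kN
  M_B = -Pa²b/L² = -9·(24/5)²·(36/5)/12² = -1296/125 kN·m
Load 4 — uniform load w=9 kN/m over full span:
  R_A = wL/2 = 9·12/2 = 54 kN
  M_A = wL²/12 = 9·12²/12 = 108 kN·m
  R_B = wL/2 = 9·12/2 = 54 kN
  M_B = -wL²/12 = -9·12²/12 = -108 kN·m
Superposition: R_A = 747359/12000 kN, M_A = 243979/2000 kN·m, R_B = 656641/12000 kN, M_B = -224861/2000 kN·m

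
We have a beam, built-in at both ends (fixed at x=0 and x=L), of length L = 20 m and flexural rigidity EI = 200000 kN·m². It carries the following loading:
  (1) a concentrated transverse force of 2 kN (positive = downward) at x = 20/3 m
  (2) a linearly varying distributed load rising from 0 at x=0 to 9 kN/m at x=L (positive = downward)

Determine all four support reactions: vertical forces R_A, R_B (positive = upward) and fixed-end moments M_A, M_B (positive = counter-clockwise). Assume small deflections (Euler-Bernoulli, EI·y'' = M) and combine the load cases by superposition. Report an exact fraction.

R_A = 769/27 kN, M_A = 3400/27 kN·m, R_B = 1715/27 kN, M_B = -4940/27 kN·m

Load 1 — point force P=2 kN at a=20/3 m (b=L-a=40/3):
  R_A = Pb²(3a+b)/L³ = 2·(40/3)²·(3·(20/3)+(40/3))/20³ = 40/27 kN
  M_A = Pab²/L² = 2·(20/3)·(40/3)²/20² = 160/27 kN·m
  R_B = Pa²(a+3b)/L³ = 2·(20/3)²·((20/3)+3·(40/3))/20³ = 14/27 kN
  M_B = -Pa²b/L² = -2·(20/3)²·(40/3)/20² = -80/27 kN·m
Load 2 — triangular load w₀=9 kN/m (0→w₀ over full span):
  R_A = 3w₀L/20 = 3·9·20/20 = 27 kN
  M_A = w₀L²/30 = 9·20²/30 = 120 kN·m
  R_B = 7w₀L/20 = 7·9·20/20 = 63 kN
  M_B = -w₀L²/20 = -9·20²/20 = -180 kN·m
Superposition: R_A = 769/27 kN, M_A = 3400/27 kN·m, R_B = 1715/27 kN, M_B = -4940/27 kN·m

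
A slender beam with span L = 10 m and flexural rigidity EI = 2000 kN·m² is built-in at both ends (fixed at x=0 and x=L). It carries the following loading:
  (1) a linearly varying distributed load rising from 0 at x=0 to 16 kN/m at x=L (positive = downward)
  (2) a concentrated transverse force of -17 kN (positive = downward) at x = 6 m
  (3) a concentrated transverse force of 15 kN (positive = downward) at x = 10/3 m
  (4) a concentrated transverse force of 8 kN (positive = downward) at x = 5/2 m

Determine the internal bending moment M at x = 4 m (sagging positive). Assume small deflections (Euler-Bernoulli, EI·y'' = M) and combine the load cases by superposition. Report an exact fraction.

Load 1 — triangular load w₀=16 kN/m (0→w₀ over full span):
  M_1 = 3w₀Lx/20 - w₀L²/30 - w₀x³/(6L) = 3·16·10·4/20 - 16·10²/30 - 16·4³/(6·10) = 128/5 kN·m
Load 2 — point force P=-17 kN at a=6 m (b=L-a=4):
  M_2 = Pb²(3a+b)x/L³ - Pab²/L²  [x≤a] = (-17)·4²·(3·6+4)·4/10³ - (-17)·6·4²/10² = -952/125 kN·m
Load 3 — point force P=15 kN at a=10/3 m (b=L-a=20/3):
  M_3 = Pa²(a+3b)(L-x)/L³ - Pa²b/L²  [x>a] = 15·(10/3)²·((10/3)+3·(20/3))·(10-4)/10³ - 15·(10/3)²·(20/3)/10² = 110/9 kN·m
Load 4 — point force P=8 kN at a=5/2 m (b=L-a=15/2):
  M_4 = Pa²(a+3b)(L-x)/L³ - Pa²b/L²  [x>a] = 8·(5/2)²·((5/2)+3·(15/2))·(10-4)/10³ - 8·(5/2)²·(15/2)/10² = 15/4 kN·m
Superposition: M = Σ M_i = 152803/4500 kN·m ≈ 33.956222 kN·m

M(4) = 152803/4500 kN·m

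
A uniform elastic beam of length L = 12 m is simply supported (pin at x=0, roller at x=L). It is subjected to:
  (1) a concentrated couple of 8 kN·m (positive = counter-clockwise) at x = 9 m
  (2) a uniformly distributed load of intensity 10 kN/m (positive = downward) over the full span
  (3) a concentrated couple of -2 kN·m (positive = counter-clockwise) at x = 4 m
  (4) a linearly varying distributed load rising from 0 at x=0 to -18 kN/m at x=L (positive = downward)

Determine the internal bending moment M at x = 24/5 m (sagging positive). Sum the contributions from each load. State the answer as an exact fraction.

M(24/5) = 4006/125 kN·m

Load 1 — applied couple M₀=8 kN·m at a=9 m (b=L-a=3):
  M_1 = M₀x/L  [x≤a] = 8·(24/5)/12 = 16/5 kN·m
Load 2 — uniform load w=10 kN/m over full span:
  M_2 = wx(L-x)/2 = 10·(24/5)·(12-(24/5))/2 = 864/5 kN·m
Load 3 — applied couple M₀=-2 kN·m at a=4 m (b=L-a=8):
  M_3 = M₀x/L - M₀  [x>a] = (-2)·(24/5)/12 - (-2) = 6/5 kN·m
Load 4 — triangular load w₀=-18 kN/m (0→w₀ over full span):
  M_4 = w₀Lx/6 - w₀x³/(6L) = (-18)·12·(24/5)/6 - (-18)·(24/5)³/(6·12) = -18144/125 kN·m
Superposition: M = Σ M_i = 4006/125 kN·m ≈ 32.048000 kN·m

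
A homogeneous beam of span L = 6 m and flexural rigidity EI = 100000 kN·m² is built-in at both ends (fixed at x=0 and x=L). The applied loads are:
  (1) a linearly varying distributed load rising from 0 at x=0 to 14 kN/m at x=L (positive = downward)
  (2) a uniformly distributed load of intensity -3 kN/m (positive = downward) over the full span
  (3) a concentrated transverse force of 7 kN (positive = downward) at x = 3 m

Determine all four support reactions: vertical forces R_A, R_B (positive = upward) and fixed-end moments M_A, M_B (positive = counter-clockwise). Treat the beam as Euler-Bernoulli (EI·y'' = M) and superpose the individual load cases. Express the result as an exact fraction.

Load 1 — triangular load w₀=14 kN/m (0→w₀ over full span):
  R_A = 3w₀L/20 = 3·14·6/20 = 63/5 kN
  M_A = w₀L²/30 = 14·6²/30 = 84/5 kN·m
  R_B = 7w₀L/20 = 7·14·6/20 = 147/5 kN
  M_B = -w₀L²/20 = -14·6²/20 = -126/5 kN·m
Load 2 — uniform load w=-3 kN/m over full span:
  R_A = wL/2 = (-3)·6/2 = -9 kN
  M_A = wL²/12 = (-3)·6²/12 = -9 kN·m
  R_B = wL/2 = (-3)·6/2 = -9 kN
  M_B = -wL²/12 = -(-3)·6²/12 = 9 kN·m
Load 3 — point force P=7 kN at a=3 m (b=L-a=3):
  R_A = Pb²(3a+b)/L³ = 7·3²·(3·3+3)/6³ = 7/2 kN
  M_A = Pab²/L² = 7·3·3²/6² = 21/4 kN·m
  R_B = Pa²(a+3b)/L³ = 7·3²·(3+3·3)/6³ = 7/2 kN
  M_B = -Pa²b/L² = -7·3²·3/6² = -21/4 kN·m
Superposition: R_A = 71/10 kN, M_A = 261/20 kN·m, R_B = 239/10 kN, M_B = -429/20 kN·m

R_A = 71/10 kN, M_A = 261/20 kN·m, R_B = 239/10 kN, M_B = -429/20 kN·m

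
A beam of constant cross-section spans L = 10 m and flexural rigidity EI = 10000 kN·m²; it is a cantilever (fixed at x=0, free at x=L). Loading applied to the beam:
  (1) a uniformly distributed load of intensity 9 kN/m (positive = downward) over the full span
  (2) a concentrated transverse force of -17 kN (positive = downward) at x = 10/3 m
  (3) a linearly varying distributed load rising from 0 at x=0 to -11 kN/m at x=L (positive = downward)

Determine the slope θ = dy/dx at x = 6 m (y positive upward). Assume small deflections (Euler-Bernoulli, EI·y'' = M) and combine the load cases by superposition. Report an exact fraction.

Load 1 — uniform load w=9 kN/m over full span:
  θ_1 = -wx(x²-3Lx+3L²)/(6EI) = -9·6·(6²-3·10·6+3·10²)/(6·10000) = -351/2500 rad
Load 2 — point force P=-17 kN at a=10/3 m (b=L-a=20/3):
  θ_2 = -Pa²/(2EI)  [x>a] = -(-17)·(10/3)²/(2·10000) = 17/1800 rad
Load 3 — triangular load w₀=-11 kN/m (0→w₀ over full span):
  θ_3 = (w₀Lx²/4-w₀L²x/3-w₀x⁴/(24L))/EI = ((-11)·10·6²/4-(-11)·10²·6/3-(-11)·6⁴/(24·10))/10000 = 6347/50000 rad
Superposition: θ = Σ θ_i = -1807/450000 rad ≈ -0.004016 rad

θ(6) = -1807/450000 rad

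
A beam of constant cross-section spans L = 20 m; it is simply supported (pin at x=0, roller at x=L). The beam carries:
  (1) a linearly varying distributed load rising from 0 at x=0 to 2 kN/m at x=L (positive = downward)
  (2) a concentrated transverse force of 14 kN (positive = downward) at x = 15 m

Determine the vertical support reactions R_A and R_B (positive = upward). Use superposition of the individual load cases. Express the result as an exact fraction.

R_A = 61/6 kN, R_B = 143/6 kN

Load 1 — triangular load w₀=2 kN/m (0→w₀ over full span):
  R_A = w₀L/6 = 2·20/6 = 20/3 kN
  R_B = w₀L/3 = 2·20/3 = 40/3 kN
Load 2 — point force P=14 kN at a=15 m (b=L-a=5):
  R_A = Pb/L = 14·5/20 = 7/2 kN
  R_B = Pa/L = 14·15/20 = 21/2 kN
Superposition: R_A = 61/6 kN, R_B = 143/6 kN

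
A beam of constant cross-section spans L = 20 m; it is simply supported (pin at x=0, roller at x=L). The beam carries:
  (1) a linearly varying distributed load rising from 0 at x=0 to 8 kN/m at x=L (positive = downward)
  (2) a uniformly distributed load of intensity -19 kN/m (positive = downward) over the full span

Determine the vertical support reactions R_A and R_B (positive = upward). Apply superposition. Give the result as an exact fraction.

R_A = -490/3 kN, R_B = -410/3 kN

Load 1 — triangular load w₀=8 kN/m (0→w₀ over full span):
  R_A = w₀L/6 = 8·20/6 = 80/3 kN
  R_B = w₀L/3 = 8·20/3 = 160/3 kN
Load 2 — uniform load w=-19 kN/m over full span:
  R_A = wL/2 = (-19)·20/2 = -190 kN
  R_B = wL/2 = (-19)·20/2 = -190 kN
Superposition: R_A = -490/3 kN, R_B = -410/3 kN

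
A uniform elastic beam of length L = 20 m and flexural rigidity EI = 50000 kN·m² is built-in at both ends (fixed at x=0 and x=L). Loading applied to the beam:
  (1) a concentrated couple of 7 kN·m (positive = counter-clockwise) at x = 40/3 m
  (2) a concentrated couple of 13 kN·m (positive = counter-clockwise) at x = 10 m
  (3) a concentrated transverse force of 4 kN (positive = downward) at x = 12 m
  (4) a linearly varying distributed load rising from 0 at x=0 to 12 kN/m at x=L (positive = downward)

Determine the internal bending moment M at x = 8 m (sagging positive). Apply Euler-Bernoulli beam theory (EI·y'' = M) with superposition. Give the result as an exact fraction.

Load 1 — applied couple M₀=7 kN·m at a=40/3 m (b=L-a=20/3):
  M_1 = R_Ax - M_A  [x≤a] with R_A=7/15, M_A=7/3 = (7/15)·8 - (7/3) = 7/5 kN·m
Load 2 — applied couple M₀=13 kN·m at a=10 m (b=L-a=10):
  M_2 = R_Ax - M_A  [x≤a] with R_A=39/40, M_A=13/4 = (39/40)·8 - (13/4) = 91/20 kN·m
Load 3 — point force P=4 kN at a=12 m (b=L-a=8):
  M_3 = Pb²(3a+b)x/L³ - Pab²/L²  [x≤a] = 4·8²·(3·12+8)·8/20³ - 4·12·8²/20² = 448/125 kN·m
Load 4 — triangular load w₀=12 kN/m (0→w₀ over full span):
  M_4 = 3w₀Lx/20 - w₀L²/30 - w₀x³/(6L) = 3·12·20·8/20 - 12·20²/30 - 12·8³/(6·20) = 384/5 kN·m
Superposition: M = Σ M_i = 43167/500 kN·m ≈ 86.334000 kN·m

M(8) = 43167/500 kN·m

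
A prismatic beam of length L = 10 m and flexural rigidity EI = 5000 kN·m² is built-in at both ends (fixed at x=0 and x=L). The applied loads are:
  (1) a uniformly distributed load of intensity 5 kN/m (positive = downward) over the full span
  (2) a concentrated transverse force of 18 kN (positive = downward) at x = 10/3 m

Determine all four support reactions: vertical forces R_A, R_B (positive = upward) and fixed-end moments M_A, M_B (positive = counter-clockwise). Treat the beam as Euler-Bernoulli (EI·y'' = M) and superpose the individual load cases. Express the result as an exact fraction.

R_A = 115/3 kN, M_A = 205/3 kN·m, R_B = 89/3 kN, M_B = -55 kN·m

Load 1 — uniform load w=5 kN/m over full span:
  R_A = wL/2 = 5·10/2 = 25 kN
  M_A = wL²/12 = 5·10²/12 = 125/3 kN·m
  R_B = wL/2 = 5·10/2 = 25 kN
  M_B = -wL²/12 = -5·10²/12 = -125/3 kN·m
Load 2 — point force P=18 kN at a=10/3 m (b=L-a=20/3):
  R_A = Pb²(3a+b)/L³ = 18·(20/3)²·(3·(10/3)+(20/3))/10³ = 40/3 kN
  M_A = Pab²/L² = 18·(10/3)·(20/3)²/10² = 80/3 kN·m
  R_B = Pa²(a+3b)/L³ = 18·(10/3)²·((10/3)+3·(20/3))/10³ = 14/3 kN
  M_B = -Pa²b/L² = -18·(10/3)²·(20/3)/10² = -40/3 kN·m
Superposition: R_A = 115/3 kN, M_A = 205/3 kN·m, R_B = 89/3 kN, M_B = -55 kN·m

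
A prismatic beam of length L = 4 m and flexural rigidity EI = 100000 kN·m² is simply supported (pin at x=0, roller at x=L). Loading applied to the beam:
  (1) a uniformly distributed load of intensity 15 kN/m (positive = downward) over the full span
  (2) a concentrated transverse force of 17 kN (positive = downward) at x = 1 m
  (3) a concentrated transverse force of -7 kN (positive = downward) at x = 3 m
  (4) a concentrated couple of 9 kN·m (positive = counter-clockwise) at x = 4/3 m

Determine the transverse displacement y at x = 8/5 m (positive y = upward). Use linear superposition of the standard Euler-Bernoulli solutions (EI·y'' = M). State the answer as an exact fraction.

Load 1 — uniform load w=15 kN/m over full span:
  y_1 = -wx(L³-2Lx²+x³)/(24EI) = -15·(8/5)·(4³-2·4·(8/5)²+(8/5)³)/(24·100000) = -186/390625 m
Load 2 — point force P=17 kN at a=1 m (b=L-a=3):
  y_2 = -Pa(L-x)(2Lx-a²-x²)/(6LEI)  [x>a] = -17·1·(4-(8/5))·(2·4·(8/5)-1²-(8/5)²)/(6·4·100000) = -3927/25000000 m
Load 3 — point force P=-7 kN at a=3 m (b=L-a=1):
  y_3 = -Pbx(L²-b²-x²)/(6LEI)  [x≤a] = -(-7)·1·(8/5)·(4²-1²-(8/5)²)/(6·4·100000) = 2177/37500000 m
Load 4 — applied couple M₀=9 kN·m at a=4/3 m (b=L-a=8/3):
  y_4 = (M₀x³/(6L)-M₀(x-a)²/2+C₁x)/EI  [x>a] with C₁=M₀(3b²-L²)/(6L)=2 = (9·(8/5)³/(6·4)-9·((8/5)-(4/3))²/2+2·(8/5))/100000 = 69/1562500 m
Superposition: y = Σ y_i = -39827/75000000 m ≈ -0.000531 m

y(8/5) = -39827/75000000 m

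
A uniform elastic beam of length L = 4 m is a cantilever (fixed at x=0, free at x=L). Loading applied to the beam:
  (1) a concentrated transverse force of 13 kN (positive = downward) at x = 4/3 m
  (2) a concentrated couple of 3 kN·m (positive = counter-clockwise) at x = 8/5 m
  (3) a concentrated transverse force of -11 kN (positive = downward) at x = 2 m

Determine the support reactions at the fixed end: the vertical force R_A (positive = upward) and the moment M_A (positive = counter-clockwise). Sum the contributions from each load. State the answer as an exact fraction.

Load 1 — point force P=13 kN at a=4/3 m (b=L-a=8/3):
  R_A = P = 13 kN
  M_A = Pa = 13·(4/3) = 52/3 kN·m
Load 2 — applied couple M₀=3 kN·m at a=8/5 m (b=L-a=12/5):
  R_A = 0 kN
  M_A = -M₀ = -3 kN·m
Load 3 — point force P=-11 kN at a=2 m (b=L-a=2):
  R_A = P = (-11) = -11 kN
  M_A = Pa = (-11)·2 = -22 kN·m
Superposition: R_A = 2 kN, M_A = -23/3 kN·m

R_A = 2 kN, M_A = -23/3 kN·m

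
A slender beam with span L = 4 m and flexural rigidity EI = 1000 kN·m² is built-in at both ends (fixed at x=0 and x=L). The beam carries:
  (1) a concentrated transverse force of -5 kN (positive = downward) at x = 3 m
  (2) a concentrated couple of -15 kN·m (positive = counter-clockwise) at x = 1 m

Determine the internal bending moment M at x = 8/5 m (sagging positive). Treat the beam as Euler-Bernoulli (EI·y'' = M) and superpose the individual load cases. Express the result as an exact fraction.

M(8/5) = 41/8 kN·m

Load 1 — point force P=-5 kN at a=3 m (b=L-a=1):
  M_1 = Pb²(3a+b)x/L³ - Pab²/L²  [x≤a] = (-5)·1²·(3·3+1)·(8/5)/4³ - (-5)·3·1²/4² = -5/16 kN·m
Load 2 — applied couple M₀=-15 kN·m at a=1 m (b=L-a=3):
  M_2 = R_Ax - M_A - M₀  [x>a] with R_A=-135/32, M_A=45/16 = (-135/32)·(8/5) - (45/16) - (-15) = 87/16 kN·m
Superposition: M = Σ M_i = 41/8 kN·m ≈ 5.125000 kN·m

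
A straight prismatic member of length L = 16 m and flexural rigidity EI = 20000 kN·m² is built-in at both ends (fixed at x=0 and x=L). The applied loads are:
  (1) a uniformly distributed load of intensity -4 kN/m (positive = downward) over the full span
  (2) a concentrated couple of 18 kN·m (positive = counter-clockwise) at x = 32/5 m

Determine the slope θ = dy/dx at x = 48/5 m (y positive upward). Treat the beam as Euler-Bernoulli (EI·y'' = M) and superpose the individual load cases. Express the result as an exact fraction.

θ(48/5) = -1352/390625 rad

Load 1 — uniform load w=-4 kN/m over full span:
  θ_1 = -wx(L-x)(L-2x)/(12EI) = -(-4)·(48/5)·(16-(48/5))·(16-2·(48/5))/(12·20000) = -256/78125 rad
Load 2 — applied couple M₀=18 kN·m at a=32/5 m (b=L-a=48/5):
  θ_2 = (R_Ax²/2 - M_Ax - M₀(x-a))/EI  [x>a] with R_A=81/50, M_A=54/25 = ((81/50)·(48/5)²/2 - (54/25)·(48/5) - 18·((48/5)-(32/5)))/20000 = -72/390625 rad
Superposition: θ = Σ θ_i = -1352/390625 rad ≈ -0.003461 rad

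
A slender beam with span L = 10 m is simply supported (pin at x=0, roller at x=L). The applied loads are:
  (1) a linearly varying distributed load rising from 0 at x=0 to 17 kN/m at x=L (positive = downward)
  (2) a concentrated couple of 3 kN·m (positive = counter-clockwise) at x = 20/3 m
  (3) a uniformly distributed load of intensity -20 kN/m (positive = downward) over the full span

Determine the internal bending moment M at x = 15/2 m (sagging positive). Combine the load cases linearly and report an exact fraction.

Load 1 — triangular load w₀=17 kN/m (0→w₀ over full span):
  M_1 = w₀Lx/6 - w₀x³/(6L) = 17·10·(15/2)/6 - 17·(15/2)³/(6·10) = 2975/32 kN·m
Load 2 — applied couple M₀=3 kN·m at a=20/3 m (b=L-a=10/3):
  M_2 = M₀x/L - M₀  [x>a] = 3·(15/2)/10 - 3 = -3/4 kN·m
Load 3 — uniform load w=-20 kN/m over full span:
  M_3 = wx(L-x)/2 = (-20)·(15/2)·(10-(15/2))/2 = -375/2 kN·m
Superposition: M = Σ M_i = -3049/32 kN·m ≈ -95.281250 kN·m

M(15/2) = -3049/32 kN·m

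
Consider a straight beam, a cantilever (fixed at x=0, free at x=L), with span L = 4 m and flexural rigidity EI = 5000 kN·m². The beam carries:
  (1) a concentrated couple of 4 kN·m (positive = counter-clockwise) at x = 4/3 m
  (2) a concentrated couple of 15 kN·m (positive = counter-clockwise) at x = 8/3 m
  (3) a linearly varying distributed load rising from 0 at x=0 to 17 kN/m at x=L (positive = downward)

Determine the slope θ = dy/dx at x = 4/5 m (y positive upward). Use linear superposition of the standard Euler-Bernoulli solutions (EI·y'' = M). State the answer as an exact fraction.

Load 1 — applied couple M₀=4 kN·m at a=4/3 m (b=L-a=8/3):
  θ_1 = M₀x/EI  [x≤a] = 4·(4/5)/5000 = 2/3125 rad
Load 2 — applied couple M₀=15 kN·m at a=8/3 m (b=L-a=4/3):
  θ_2 = M₀x/EI  [x≤a] = 15·(4/5)/5000 = 3/1250 rad
Load 3 — triangular load w₀=17 kN/m (0→w₀ over full span):
  θ_3 = (w₀Lx²/4-w₀L²x/3-w₀x⁴/(24L))/EI = (17·4·(4/5)²/4-17·4²·(4/5)/3-17·(4/5)⁴/(24·4))/5000 = -14467/1171875 rad
Superposition: θ = Σ θ_i = -21809/2343750 rad ≈ -0.009305 rad

θ(4/5) = -21809/2343750 rad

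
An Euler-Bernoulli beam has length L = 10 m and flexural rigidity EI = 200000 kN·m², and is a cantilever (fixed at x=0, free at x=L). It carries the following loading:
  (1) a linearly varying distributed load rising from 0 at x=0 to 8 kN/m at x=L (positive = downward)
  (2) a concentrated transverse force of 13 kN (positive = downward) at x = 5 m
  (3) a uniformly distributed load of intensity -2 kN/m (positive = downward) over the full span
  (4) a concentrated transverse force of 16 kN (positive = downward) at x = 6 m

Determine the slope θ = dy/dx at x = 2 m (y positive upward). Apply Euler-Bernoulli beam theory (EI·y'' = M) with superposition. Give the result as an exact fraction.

Load 1 — triangular load w₀=8 kN/m (0→w₀ over full span):
  θ_1 = (w₀Lx²/4-w₀L²x/3-w₀x⁴/(24L))/EI = (8·10·2²/4-8·10²·2/3-8·2⁴/(24·10))/200000 = -851/375000 rad
Load 2 — point force P=13 kN at a=5 m (b=L-a=5):
  θ_2 = -Px(2a-x)/(2EI)  [x≤a] = -13·2·(2·5-2)/(2·200000) = -13/25000 rad
Load 3 — uniform load w=-2 kN/m over full span:
  θ_3 = -wx(x²-3Lx+3L²)/(6EI) = -(-2)·2·(2²-3·10·2+3·10²)/(6·200000) = 61/75000 rad
Load 4 — point force P=16 kN at a=6 m (b=L-a=4):
  θ_4 = -Px(2a-x)/(2EI)  [x≤a] = -16·2·(2·6-2)/(2·200000) = -1/1250 rad
Superposition: θ = Σ θ_i = -347/125000 rad ≈ -0.002776 rad

θ(2) = -347/125000 rad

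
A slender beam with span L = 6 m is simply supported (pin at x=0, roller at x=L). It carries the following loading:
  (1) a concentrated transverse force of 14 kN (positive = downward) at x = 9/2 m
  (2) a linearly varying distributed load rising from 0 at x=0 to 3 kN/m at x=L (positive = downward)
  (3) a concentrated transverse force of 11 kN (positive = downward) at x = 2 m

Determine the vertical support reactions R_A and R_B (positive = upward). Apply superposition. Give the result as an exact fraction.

R_A = 83/6 kN, R_B = 121/6 kN

Load 1 — point force P=14 kN at a=9/2 m (b=L-a=3/2):
  R_A = Pb/L = 14·(3/2)/6 = 7/2 kN
  R_B = Pa/L = 14·(9/2)/6 = 21/2 kN
Load 2 — triangular load w₀=3 kN/m (0→w₀ over full span):
  R_A = w₀L/6 = 3·6/6 = 3 kN
  R_B = w₀L/3 = 3·6/3 = 6 kN
Load 3 — point force P=11 kN at a=2 m (b=L-a=4):
  R_A = Pb/L = 11·4/6 = 22/3 kN
  R_B = Pa/L = 11·2/6 = 11/3 kN
Superposition: R_A = 83/6 kN, R_B = 121/6 kN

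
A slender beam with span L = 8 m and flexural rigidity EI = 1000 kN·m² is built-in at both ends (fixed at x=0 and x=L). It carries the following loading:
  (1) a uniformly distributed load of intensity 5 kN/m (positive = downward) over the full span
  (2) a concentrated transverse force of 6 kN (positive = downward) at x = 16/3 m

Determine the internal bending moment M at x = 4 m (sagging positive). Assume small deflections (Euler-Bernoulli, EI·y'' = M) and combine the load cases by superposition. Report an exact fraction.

M(4) = 16 kN·m

Load 1 — uniform load w=5 kN/m over full span:
  M_1 = wLx/2 - wL²/12 - wx²/2 = 5·8·4/2 - 5·8²/12 - 5·4²/2 = 40/3 kN·m
Load 2 — point force P=6 kN at a=16/3 m (b=L-a=8/3):
  M_2 = Pb²(3a+b)x/L³ - Pab²/L²  [x≤a] = 6·(8/3)²·(3·(16/3)+(8/3))·4/8³ - 6·(16/3)·(8/3)²/8² = 8/3 kN·m
Superposition: M = Σ M_i = 16 kN·m ≈ 16.000000 kN·m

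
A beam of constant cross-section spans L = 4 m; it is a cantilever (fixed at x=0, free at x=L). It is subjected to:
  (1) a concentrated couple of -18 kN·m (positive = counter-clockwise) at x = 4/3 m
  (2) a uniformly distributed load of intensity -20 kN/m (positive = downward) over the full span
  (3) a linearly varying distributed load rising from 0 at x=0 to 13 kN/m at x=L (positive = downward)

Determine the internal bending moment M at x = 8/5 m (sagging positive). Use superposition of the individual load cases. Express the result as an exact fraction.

M(8/5) = 3456/125 kN·m

Load 1 — applied couple M₀=-18 kN·m at a=4/3 m (b=L-a=8/3):
  M_1 = 0  [x>a] = 0 kN·m
Load 2 — uniform load w=-20 kN/m over full span:
  M_2 = -w(L-x)²/2 = -(-20)·(4-(8/5))²/2 = 288/5 kN·m
Load 3 — triangular load w₀=13 kN/m (0→w₀ over full span):
  M_3 = w₀Lx/2 - w₀L²/3 - w₀x³/(6L) = 13·4·(8/5)/2 - 13·4²/3 - 13·(8/5)³/(6·4) = -3744/125 kN·m
Superposition: M = Σ M_i = 3456/125 kN·m ≈ 27.648000 kN·m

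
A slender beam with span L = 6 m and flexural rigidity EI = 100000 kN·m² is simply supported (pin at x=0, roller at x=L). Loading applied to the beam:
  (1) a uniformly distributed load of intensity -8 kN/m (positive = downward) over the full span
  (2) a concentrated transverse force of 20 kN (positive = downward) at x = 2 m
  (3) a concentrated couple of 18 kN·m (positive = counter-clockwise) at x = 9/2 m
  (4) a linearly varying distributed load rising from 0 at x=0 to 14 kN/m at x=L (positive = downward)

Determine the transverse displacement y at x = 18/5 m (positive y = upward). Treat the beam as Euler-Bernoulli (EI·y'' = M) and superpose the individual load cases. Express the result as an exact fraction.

Load 1 — uniform load w=-8 kN/m over full span:
  y_1 = -wx(L³-2Lx²+x³)/(24EI) = -(-8)·(18/5)·(6³-2·6·(18/5)²+(18/5)³)/(24·100000) = 2511/1953125 m
Load 2 — point force P=20 kN at a=2 m (b=L-a=4):
  y_2 = -Pa(L-x)(2Lx-a²-x²)/(6LEI)  [x>a] = -20·2·(6-(18/5))·(2·6·(18/5)-2²-(18/5)²)/(6·6·100000) = -164/234375 m
Load 3 — applied couple M₀=18 kN·m at a=9/2 m (b=L-a=3/2):
  y_3 = (M₀x³/(6L)+C₁x)/EI  [x≤a] with C₁=M₀(3b²-L²)/(6L)=-117/8 = (18·(18/5)³/(6·6)+(-117/8)·(18/5))/100000 = -14661/50000000 m
Load 4 — triangular load w₀=14 kN/m (0→w₀ over full span):
  y_4 = -w₀x(7L⁴-10L²x²+3x⁴)/(360LEI) = -14·(18/5)·(7·6⁴-10·6²·(18/5)²+3·(18/5)⁴)/(360·6·100000) = -55944/48828125 m
Superposition: y = Σ y_i = -15994771/18750000000 m ≈ -0.000853 m

y(18/5) = -15994771/18750000000 m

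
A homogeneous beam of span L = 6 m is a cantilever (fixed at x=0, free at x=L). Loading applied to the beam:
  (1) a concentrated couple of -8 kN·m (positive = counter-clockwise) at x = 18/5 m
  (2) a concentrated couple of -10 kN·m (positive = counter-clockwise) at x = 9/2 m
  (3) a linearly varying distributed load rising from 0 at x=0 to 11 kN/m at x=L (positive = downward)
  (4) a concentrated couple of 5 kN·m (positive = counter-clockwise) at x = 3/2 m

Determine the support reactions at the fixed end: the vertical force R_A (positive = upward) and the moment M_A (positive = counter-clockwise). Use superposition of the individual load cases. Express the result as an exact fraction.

Load 1 — applied couple M₀=-8 kN·m at a=18/5 m (b=L-a=12/5):
  R_A = 0 kN
  M_A = -M₀ = -(-8) = 8 kN·m
Load 2 — applied couple M₀=-10 kN·m at a=9/2 m (b=L-a=3/2):
  R_A = 0 kN
  M_A = -M₀ = -(-10) = 10 kN·m
Load 3 — triangular load w₀=11 kN/m (0→w₀ over full span):
  R_A = w₀L/2 = 11·6/2 = 33 kN
  M_A = w₀L²/3 = 11·6²/3 = 132 kN·m
Load 4 — applied couple M₀=5 kN·m at a=3/2 m (b=L-a=9/2):
  R_A = 0 kN
  M_A = -M₀ = -5 kN·m
Superposition: R_A = 33 kN, M_A = 145 kN·m

R_A = 33 kN, M_A = 145 kN·m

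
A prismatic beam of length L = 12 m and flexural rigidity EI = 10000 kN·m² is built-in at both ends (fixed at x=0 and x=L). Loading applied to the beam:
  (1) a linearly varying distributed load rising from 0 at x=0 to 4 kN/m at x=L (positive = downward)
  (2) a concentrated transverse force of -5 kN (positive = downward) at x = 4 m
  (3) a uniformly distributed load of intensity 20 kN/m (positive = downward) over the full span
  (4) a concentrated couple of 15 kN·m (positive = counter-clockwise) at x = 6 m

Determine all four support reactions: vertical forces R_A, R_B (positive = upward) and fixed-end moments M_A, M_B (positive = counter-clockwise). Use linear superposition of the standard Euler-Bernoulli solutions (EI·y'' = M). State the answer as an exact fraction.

R_A = 135401/1080 kN, M_A = 45731/180 kN·m, R_B = 144319/1080 kN, M_B = -46909/180 kN·m

Load 1 — triangular load w₀=4 kN/m (0→w₀ over full span):
  R_A = 3w₀L/20 = 3·4·12/20 = 36/5 kN
  M_A = w₀L²/30 = 4·12²/30 = 96/5 kN·m
  R_B = 7w₀L/20 = 7·4·12/20 = 84/5 kN
  M_B = -w₀L²/20 = -4·12²/20 = -144/5 kN·m
Load 2 — point force P=-5 kN at a=4 m (b=L-a=8):
  R_A = Pb²(3a+b)/L³ = (-5)·8²·(3·4+8)/12³ = -100/27 kN
  M_A = Pab²/L² = (-5)·4·8²/12² = -80/9 kN·m
  R_B = Pa²(a+3b)/L³ = (-5)·4²·(4+3·8)/12³ = -35/27 kN
  M_B = -Pa²b/L² = -(-5)·4²·8/12² = 40/9 kN·m
Load 3 — uniform load w=20 kN/m over full span:
  R_A = wL/2 = 20·12/2 = 120 kN
  M_A = wL²/12 = 20·12²/12 = 240 kN·m
  R_B = wL/2 = 20·12/2 = 120 kN
  M_B = -wL²/12 = -20·12²/12 = -240 kN·m
Load 4 — applied couple M₀=15 kN·m at a=6 m (b=L-a=6):
  R_A = 6M₀ab/L³ = 6·15·6·6/12³ = 15/8 kN
  M_A = M₀b(2a-b)/L² = 15·6·(2·6-6)/12² = 15/4 kN·m
  R_B = -6M₀ab/L³ = -6·15·6·6/12³ = -15/8 kN
  M_B = M₀a(2b-a)/L² = 15·6·(2·6-6)/12² = 15/4 kN·m
Superposition: R_A = 135401/1080 kN, M_A = 45731/180 kN·m, R_B = 144319/1080 kN, M_B = -46909/180 kN·m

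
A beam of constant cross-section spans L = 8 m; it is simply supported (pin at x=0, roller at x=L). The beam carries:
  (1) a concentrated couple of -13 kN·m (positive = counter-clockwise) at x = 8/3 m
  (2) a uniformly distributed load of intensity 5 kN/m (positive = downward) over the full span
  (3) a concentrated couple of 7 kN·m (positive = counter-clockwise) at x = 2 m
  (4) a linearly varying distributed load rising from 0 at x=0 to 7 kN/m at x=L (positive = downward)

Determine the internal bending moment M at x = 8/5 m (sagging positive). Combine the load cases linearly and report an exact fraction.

Load 1 — applied couple M₀=-13 kN·m at a=8/3 m (b=L-a=16/3):
  M_1 = M₀x/L  [x≤a] = (-13)·(8/5)/8 = -13/5 kN·m
Load 2 — uniform load w=5 kN/m over full span:
  M_2 = wx(L-x)/2 = 5·(8/5)·(8-(8/5))/2 = 128/5 kN·m
Load 3 — applied couple M₀=7 kN·m at a=2 m (b=L-a=6):
  M_3 = M₀x/L  [x≤a] = 7·(8/5)/8 = 7/5 kN·m
Load 4 — triangular load w₀=7 kN/m (0→w₀ over full span):
  M_4 = w₀Lx/6 - w₀x³/(6L) = 7·8·(8/5)/6 - 7·(8/5)³/(6·8) = 1792/125 kN·m
Superposition: M = Σ M_i = 4842/125 kN·m ≈ 38.736000 kN·m

M(8/5) = 4842/125 kN·m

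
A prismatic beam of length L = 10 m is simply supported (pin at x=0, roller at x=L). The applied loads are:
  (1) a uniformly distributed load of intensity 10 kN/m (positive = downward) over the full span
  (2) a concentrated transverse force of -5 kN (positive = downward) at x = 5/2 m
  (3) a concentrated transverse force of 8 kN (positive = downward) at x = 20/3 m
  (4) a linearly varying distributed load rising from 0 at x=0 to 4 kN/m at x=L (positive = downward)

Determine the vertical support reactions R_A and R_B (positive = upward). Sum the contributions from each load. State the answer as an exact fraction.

R_A = 667/12 kN, R_B = 809/12 kN

Load 1 — uniform load w=10 kN/m over full span:
  R_A = wL/2 = 10·10/2 = 50 kN
  R_B = wL/2 = 10·10/2 = 50 kN
Load 2 — point force P=-5 kN at a=5/2 m (b=L-a=15/2):
  R_A = Pb/L = (-5)·(15/2)/10 = -15/4 kN
  R_B = Pa/L = (-5)·(5/2)/10 = -5/4 kN
Load 3 — point force P=8 kN at a=20/3 m (b=L-a=10/3):
  R_A = Pb/L = 8·(10/3)/10 = 8/3 kN
  R_B = Pa/L = 8·(20/3)/10 = 16/3 kN
Load 4 — triangular load w₀=4 kN/m (0→w₀ over full span):
  R_A = w₀L/6 = 4·10/6 = 20/3 kN
  R_B = w₀L/3 = 4·10/3 = 40/3 kN
Superposition: R_A = 667/12 kN, R_B = 809/12 kN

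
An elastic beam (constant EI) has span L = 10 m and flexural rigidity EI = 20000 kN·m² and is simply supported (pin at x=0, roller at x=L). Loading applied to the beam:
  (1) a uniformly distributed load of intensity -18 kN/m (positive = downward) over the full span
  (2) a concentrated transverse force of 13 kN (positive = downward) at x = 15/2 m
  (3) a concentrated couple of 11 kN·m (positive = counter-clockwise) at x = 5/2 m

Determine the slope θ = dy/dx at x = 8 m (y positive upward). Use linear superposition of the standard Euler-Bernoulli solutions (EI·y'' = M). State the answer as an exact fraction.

Load 1 — uniform load w=-18 kN/m over full span:
  θ_1 = -w(L³-6Lx²+4x³)/(24EI) = -(-18)·(10³-6·10·8²+4·8³)/(24·20000) = -297/10000 rad
Load 2 — point force P=13 kN at a=15/2 m (b=L-a=5/2):
  θ_2 = -Pa(2L²-6Lx+3x²+a²)/(6LEI)  [x>a] = -13·(15/2)·(2·10²-6·10·8+3·8²+(15/2)²)/(6·10·20000) = 1651/640000 rad
Load 3 — applied couple M₀=11 kN·m at a=5/2 m (b=L-a=15/2):
  θ_3 = (M₀x²/(2L)-M₀(x-a)+C₁)/EI  [x>a] with C₁=M₀(3b²-L²)/(6L)=605/48 = (11·8²/(2·10)-11·(8-(5/2))+(605/48))/20000 = -3047/4800000 rad
Superposition: θ = Σ θ_i = -266449/9600000 rad ≈ -0.027755 rad

θ(8) = -266449/9600000 rad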